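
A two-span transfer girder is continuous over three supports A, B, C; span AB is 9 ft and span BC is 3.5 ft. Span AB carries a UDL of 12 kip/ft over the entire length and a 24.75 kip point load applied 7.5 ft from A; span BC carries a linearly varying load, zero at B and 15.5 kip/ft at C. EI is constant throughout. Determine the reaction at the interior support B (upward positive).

Insert a hinge at B; M_B is the redundant, and each span becomes simply supported.
End slopes at the hinge B, treating each span as simply supported:
  span AB: UDL 12: wL³/(24EI) = 364.5/EI
  span AB: point load 24.75 at a = 7.5: Pab(L + a)/(6LEI) = 85.08/EI
  span BC: triangular load, peak 15.5: 7w₀L³/(360EI) = 12.92/EI
  relative rotation θ_0 = (449.6 + 12.92)/EI = 462.5/EI
A unit hogging moment at B produces rotation L₁/(3EI) + L₂/(3EI) = 4.167/EI.
Compatibility: M_B·(L₁+L₂)/(3EI) = θ_0, giving M_B = 111 kip·ft (hogging).
Span AB, ΣM about A with M_B applied at B: R_B^{AB}·9 = 671.6 + 111, so R_B^{AB} = 86.96 kip and R_A = 132.8 − 86.96 = 45.79 kip.
Span BC, ΣM about C: R_B^{BC}·3.5 = 31.65 + 111, so R_B^{BC} = 40.76 kip and R_C = 27.12 − 40.76 = -13.63 kip.
R_B = 86.96 + 40.76 = 127.7 kip.

R_B = 127.7 kip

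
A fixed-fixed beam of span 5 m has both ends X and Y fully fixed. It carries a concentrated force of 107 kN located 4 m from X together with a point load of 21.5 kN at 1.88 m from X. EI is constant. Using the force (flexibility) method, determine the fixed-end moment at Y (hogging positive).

Take the two fixed-end moments M_X, M_Y as redundants; the released structure is the simple span XY.
Simple-span end rotations at X and Y under the given loads:
  at X: point load 107 at a = 4: Pab(L + b)/(6LEI) = 85.6/EI
  at Y: point load 107 at a = 4: Pab(L + a)/(6LEI) = 128.4/EI
  at X: point load 21.5 at a = 1.88: Pab(L + b)/(6LEI) = 34.13/EI
  at Y: point load 21.5 at a = 1.88: Pab(L + a)/(6LEI) = 28.92/EI
  θ_X0 = 119.7/EI,  θ_Y0 = 157.3/EI
Flexibility coefficients: a unit moment at one end gives L/(3EI) there and L/(6EI) at the far end, so f₁₁ = f₂₂ = 1.667/EI and f₁₂ = f₂₁ = 0.8333/EI.
Compatibility — zero rotation at each built-in end:
  1.667 M_X + 0.8333 M_Y = 119.7
  0.8333 M_X + 1.667 M_Y = 157.3
Solving the pair gives M_X = 32.86 kN·m and M_Y = 77.96 kN·m (hogging).

M_Y = 77.96 kN·m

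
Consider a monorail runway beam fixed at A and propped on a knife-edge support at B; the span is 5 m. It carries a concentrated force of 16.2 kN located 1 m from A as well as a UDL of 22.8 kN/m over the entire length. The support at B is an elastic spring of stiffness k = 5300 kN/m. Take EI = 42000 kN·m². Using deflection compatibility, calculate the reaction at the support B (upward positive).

Release the roller at B. Primary structure: cantilever fixed at A.
Downward deflection at the released point B due to the loads:
  point load 16.2 at a = 1: Pa²(3L − a)/(6EI) = 37.8/EI
  UDL 22.8: wL⁴/(8EI) = 1781/EI
  δ_0 = 1819/EI
Tip deflection under a unit load at B: L³/(3EI) = 41.67/EI.
With EI = 42000 kN·m²: δ_0 = 0.043311 m and δ_{BB} = 0.000992 m/kN.
Compatibility — the spring shortens by R_B/k under the reaction it provides: δ_0 − R_B·δ_{BB} = R_B/k. With 1/k = 0.000189 m/kN, R_B = δ_0 / (δ_{BB} + 1/k) = 0.043311 / (0.000992 + 0.000189) = 36.68 kN.

R_B = 36.68 kN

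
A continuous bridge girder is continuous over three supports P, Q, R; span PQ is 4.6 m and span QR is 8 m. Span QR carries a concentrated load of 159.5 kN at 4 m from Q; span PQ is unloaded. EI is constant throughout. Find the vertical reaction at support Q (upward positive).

R_Q = 131.8 kN

Insert a hinge at Q; M_Q is the redundant, and each span becomes simply supported.
Discontinuity in slope at Q on the released structure — sum the simple-span end rotations:
  span QR: point load 159.5 at a = 4: Pab(L + b)/(6LEI) = 638/EI
  relative rotation θ_0 = (0 + 638)/EI = 638/EI
A unit hogging moment at Q produces rotation L₁/(3EI) + L₂/(3EI) = 4.2/EI.
Compatibility: M_Q·(L₁+L₂)/(3EI) = θ_0, giving M_Q = 151.9 kN·m (hogging).
Span PQ, ΣM about P with M_Q applied at Q: R_Q^{PQ}·4.6 = 0 + 151.9, so R_Q^{PQ} = 33.02 kN and R_P = 0 − 33.02 = -33.02 kN.
Span QR, ΣM about R: R_Q^{QR}·8 = 638 + 151.9, so R_Q^{QR} = 98.74 kN and R_R = 159.5 − 98.74 = 60.76 kN.
R_Q = 33.02 + 98.74 = 131.8 kN.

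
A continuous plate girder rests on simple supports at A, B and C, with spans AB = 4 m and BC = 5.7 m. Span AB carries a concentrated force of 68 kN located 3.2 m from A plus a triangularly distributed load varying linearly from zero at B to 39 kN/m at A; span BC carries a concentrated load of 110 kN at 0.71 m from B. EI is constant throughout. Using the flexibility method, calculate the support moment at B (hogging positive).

Release continuity at B by inserting a hinge; the redundant is the internal moment M_B. The primary structure is two simply-supported spans AB and BC.
End slopes at the hinge B, treating each span as simply supported:
  span AB: point load 68 at a = 3.2: Pab(L + a)/(6LEI) = 52.22/EI
  span AB: triangular load, peak 39: 7w₀L³/(360EI) = 48.53/EI
  span BC: point load 110 at a = 0.71: Pab(L + b)/(6LEI) = 121.8/EI
  relative rotation θ_0 = (100.8 + 121.8)/EI = 222.6/EI
A unit hogging moment at B produces rotation L₁/(3EI) + L₂/(3EI) = 3.233/EI.
Compatibility: M_B·(L₁+L₂)/(3EI) = θ_0, giving M_B = 68.84 kN·m (hogging).

M_B = 68.84 kN·m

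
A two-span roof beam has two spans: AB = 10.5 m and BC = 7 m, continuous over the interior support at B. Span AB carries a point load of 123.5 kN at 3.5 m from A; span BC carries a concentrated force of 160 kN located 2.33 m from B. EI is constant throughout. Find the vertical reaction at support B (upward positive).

Insert a hinge at B; M_B is the redundant, and each span becomes simply supported.
Rotations at B on the released spans (each span's end-slope, ×1/EI):
  span AB: point load 123.5 at a = 3.5: Pab(L + a)/(6LEI) = 672.4/EI
  span BC: point load 160 at a = 2.33: Pab(L + b)/(6LEI) = 483.7/EI
  relative rotation θ_0 = (672.4 + 483.7)/EI = 1156/EI
A unit hogging moment at B produces rotation L₁/(3EI) + L₂/(3EI) = 5.833/EI.
Compatibility: M_B·(L₁+L₂)/(3EI) = θ_0, giving M_B = 198.2 kN·m (hogging).
Span AB, ΣM about A with M_B applied at B: R_B^{AB}·10.5 = 432.2 + 198.2, so R_B^{AB} = 60.04 kN and R_A = 123.5 − 60.04 = 63.46 kN.
Span BC, ΣM about C: R_B^{BC}·7 = 747.2 + 198.2, so R_B^{BC} = 135.1 kN and R_C = 160 − 135.1 = 24.94 kN.
R_B = 60.04 + 135.1 = 195.1 kN.

R_B = 195.1 kN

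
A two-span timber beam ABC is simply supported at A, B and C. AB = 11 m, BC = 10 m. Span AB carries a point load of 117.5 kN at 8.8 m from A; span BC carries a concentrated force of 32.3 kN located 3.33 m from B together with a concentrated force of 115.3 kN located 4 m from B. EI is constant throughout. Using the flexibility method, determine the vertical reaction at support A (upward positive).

R_A = 2.465 kN

Insert a hinge at B; M_B is the redundant, and each span becomes simply supported.
Discontinuity in slope at B on the released structure — sum the simple-span end rotations:
  span AB: point load 117.5 at a = 8.8: Pab(L + a)/(6LEI) = 682.4/EI
  span BC: point load 32.3 at a = 3.33: Pab(L + b)/(6LEI) = 199.3/EI
  span BC: point load 115.3 at a = 4: Pab(L + b)/(6LEI) = 737.9/EI
  relative rotation θ_0 = (682.4 + 937.2)/EI = 1620/EI
A unit hogging moment at B produces rotation L₁/(3EI) + L₂/(3EI) = 7/EI.
Compatibility: M_B·(L₁+L₂)/(3EI) = θ_0, giving M_B = 231.4 kN·m (hogging).
Span AB, ΣM about A with M_B applied at B: R_B^{AB}·11 = 1034 + 231.4, so R_B^{AB} = 115 kN and R_A = 117.5 − 115 = 2.465 kN.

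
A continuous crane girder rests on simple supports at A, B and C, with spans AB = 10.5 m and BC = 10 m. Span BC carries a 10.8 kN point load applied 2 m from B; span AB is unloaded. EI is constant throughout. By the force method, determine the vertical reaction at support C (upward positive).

R_C = 1.401 kN

Insert a hinge at B; M_B is the redundant, and each span becomes simply supported.
Rotations at B on the released spans (each span's end-slope, ×1/EI):
  span BC: point load 10.8 at a = 2: Pab(L + b)/(6LEI) = 51.84/EI
  relative rotation θ_0 = (0 + 51.84)/EI = 51.84/EI
A unit hogging moment at B produces rotation L₁/(3EI) + L₂/(3EI) = 6.833/EI.
Compatibility: M_B·(L₁+L₂)/(3EI) = θ_0, giving M_B = 7.586 kN·m (hogging).
Span BC, ΣM about C: R_B^{BC}·10 = 86.4 + 7.586, so R_B^{BC} = 9.399 kN and R_C = 10.8 − 9.399 = 1.401 kN.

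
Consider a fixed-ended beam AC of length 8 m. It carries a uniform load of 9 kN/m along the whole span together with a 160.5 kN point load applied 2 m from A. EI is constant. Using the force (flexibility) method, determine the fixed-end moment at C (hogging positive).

M_C = 108.2 kN·m

Take the two fixed-end moments M_A, M_C as redundants; the released structure is the simple span AC.
Simple-span end rotations at A and C under the given loads:
  at A: UDL 9: wL³/(24EI) = 192/EI
  at C: UDL 9: wL³/(24EI) = 192/EI
  at A: point load 160.5 at a = 2: Pab(L + b)/(6LEI) = 561.8/EI
  at C: point load 160.5 at a = 2: Pab(L + a)/(6LEI) = 401.2/EI
  θ_A0 = 753.8/EI,  θ_C0 = 593.2/EI
Flexibility coefficients: a unit moment at one end gives L/(3EI) there and L/(6EI) at the far end, so f₁₁ = f₂₂ = 2.667/EI and f₁₂ = f₂₁ = 1.333/EI.
Compatibility — zero rotation at each built-in end:
  2.667 M_A + 1.333 M_C = 753.8
  1.333 M_A + 2.667 M_C = 593.2
Solving the pair gives M_A = 228.6 kN·m and M_C = 108.2 kN·m (hogging).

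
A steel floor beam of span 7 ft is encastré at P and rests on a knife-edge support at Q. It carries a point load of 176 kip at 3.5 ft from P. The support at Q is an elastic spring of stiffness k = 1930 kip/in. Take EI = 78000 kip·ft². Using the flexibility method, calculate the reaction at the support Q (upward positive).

Choose R_Q as the redundant. The primary structure is the cantilever fixed at P.
Downward deflection at the released point Q due to the loads:
  point load 176 at a = 3.5: Pa²(3L − a)/(6EI) = 6288/EI
Tip deflection under a unit load at Q: L³/(3EI) = 114.3/EI.
With EI = 78000 kip·ft²: δ_0 = 0.08062 ft and δ_{QQ} = 0.001466 ft/kip.
Compatibility — the spring shortens by R_Q/k under the reaction it provides: δ_0 − R_Q·δ_{QQ} = R_Q/k. With 1/k = 1/(1930×12) ft/kip = 0.000043 ft/kip, R_Q = δ_0 / (δ_{QQ} + 1/k) = 0.08062 / (0.001466 + 0.000043) = 53.43 kip.

R_Q = 53.43 kip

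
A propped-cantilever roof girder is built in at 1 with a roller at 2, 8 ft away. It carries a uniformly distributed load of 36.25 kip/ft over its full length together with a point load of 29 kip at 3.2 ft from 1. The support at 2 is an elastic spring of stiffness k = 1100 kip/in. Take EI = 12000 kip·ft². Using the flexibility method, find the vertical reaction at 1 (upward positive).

R_1 = 204.8 kip

Release the roller at 2. Primary structure: cantilever fixed at 1.
Primary-structure tip deflection at 2 by superposition:
  UDL 36.25: wL⁴/(8EI) = 18560/EI
  point load 29 at a = 3.2: Pa²(3L − a)/(6EI) = 1029/EI
  δ_0 = 19589/EI
Tip deflection under a unit load at 2: L³/(3EI) = 170.7/EI.
With EI = 12000 kip·ft²: δ_0 = 1.6325 ft and δ_{22} = 0.014222 ft/kip.
Compatibility — the spring shortens by R_2/k under the reaction it provides: δ_0 − R_2·δ_{22} = R_2/k. With 1/k = 1/(1100×12) ft/kip = 0.000076 ft/kip, R_2 = δ_0 / (δ_{22} + 1/k) = 1.6325 / (0.014222 + 0.000076) = 114.2 kip.
Vertical equilibrium: R_1 = ΣP − R_2 = 319 − 114.2 = 204.8 kip.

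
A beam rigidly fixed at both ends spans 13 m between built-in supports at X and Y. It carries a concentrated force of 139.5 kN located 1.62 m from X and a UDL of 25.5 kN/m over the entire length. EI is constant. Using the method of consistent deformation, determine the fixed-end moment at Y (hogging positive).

M_Y = 383.8 kN·m

Release both end moments; the primary structure is a simply-supported span XY with redundants M_X and M_Y.
Simple-span end rotations at X and Y under the given loads:
  at X: point load 139.5 at a = 1.62: Pab(L + b)/(6LEI) = 803.8/EI
  at Y: point load 139.5 at a = 1.62: Pab(L + a)/(6LEI) = 482/EI
  at X: UDL 25.5: wL³/(24EI) = 2334/EI
  at Y: UDL 25.5: wL³/(24EI) = 2334/EI
  θ_X0 = 3138/EI,  θ_Y0 = 2816/EI
Flexibility coefficients: a unit moment at one end gives L/(3EI) there and L/(6EI) at the far end, so f₁₁ = f₂₂ = 4.333/EI and f₁₂ = f₂₁ = 2.167/EI.
Compatibility — zero rotation at each built-in end:
  4.333 M_X + 2.167 M_Y = 3138
  2.167 M_X + 4.333 M_Y = 2816
Solving the pair gives M_X = 532.3 kN·m and M_Y = 383.8 kN·m (hogging).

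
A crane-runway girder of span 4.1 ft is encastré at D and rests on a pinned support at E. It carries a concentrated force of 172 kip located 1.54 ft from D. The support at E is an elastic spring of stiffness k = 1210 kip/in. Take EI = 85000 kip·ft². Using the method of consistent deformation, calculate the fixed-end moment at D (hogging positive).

Remove the prop at E; the released (primary) structure is a cantilever built in at D.
Primary-structure tip deflection at E by superposition:
  point load 172 at a = 1.54: Pa²(3L − a)/(6EI) = 731.5/EI
Flexibility coefficient — unit upward force at E: δ_{EE} = L³/(3EI) = 22.97/EI.
With EI = 85000 kip·ft²: δ_0 = 0.008606 ft and δ_{EE} = 0.00027 ft/kip.
Compatibility — the spring shortens by R_E/k under the reaction it provides: δ_0 − R_E·δ_{EE} = R_E/k. With 1/k = 1/(1210×12) ft/kip = 0.000069 ft/kip, R_E = δ_0 / (δ_{EE} + 1/k) = 0.008606 / (0.00027 + 0.000069) = 25.38 kip.
Moment equilibrium about D: M_D = Σ(load moments about D) − R_E·L = 264.9 − 25.38×4.1 = 160.8 kip·ft.

M_D = 160.8 kip·ft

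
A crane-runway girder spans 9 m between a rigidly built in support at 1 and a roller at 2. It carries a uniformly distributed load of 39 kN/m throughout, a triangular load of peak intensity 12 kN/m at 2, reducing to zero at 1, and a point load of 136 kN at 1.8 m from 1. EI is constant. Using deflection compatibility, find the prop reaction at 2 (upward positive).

R_2 = 168.9 kN

Release the roller at 2. Primary structure: cantilever fixed at 1.
Free-end deflection of the primary structure under the applied loading (downward +):
  UDL 39: wL⁴/(8EI) = 31985/EI
  triangular load, peak 12 at the free end: 11w₀L⁴/(120EI) = 7217/EI
  point load 136 at a = 1.8: Pa²(3L − a)/(6EI) = 1851/EI
  δ_0 = 41053/EI
Tip deflection under a unit load at 2: L³/(3EI) = 243/EI.
Compatibility at 2: δ_0 − R_2·δ_{22} = 0, so R_2 = 41053/243 = 168.9 kN.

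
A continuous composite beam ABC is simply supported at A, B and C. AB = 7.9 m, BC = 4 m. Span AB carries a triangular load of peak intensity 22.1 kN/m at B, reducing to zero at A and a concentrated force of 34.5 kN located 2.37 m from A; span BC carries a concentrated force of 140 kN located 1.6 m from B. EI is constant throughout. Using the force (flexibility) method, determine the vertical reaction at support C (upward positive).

Release continuity at B by inserting a hinge; the redundant is the internal moment M_B. The primary structure is two simply-supported spans AB and BC.
Rotations at B on the released spans (each span's end-slope, ×1/EI):
  span AB: triangular load, peak 22.1: w₀L³/(45EI) = 242.1/EI
  span AB: point load 34.5 at a = 2.37: Pab(L + a)/(6LEI) = 97.97/EI
  span BC: point load 140 at a = 1.6: Pab(L + b)/(6LEI) = 143.4/EI
  relative rotation θ_0 = (340.1 + 143.4)/EI = 483.5/EI
A unit hogging moment at B produces rotation L₁/(3EI) + L₂/(3EI) = 3.967/EI.
Slope continuity at B: θ_0 = M_B·3.967/EI, so M_B = 483.5/3.967 = 121.9 kN·m (hogging).
Span BC, ΣM about C: R_B^{BC}·4 = 336 + 121.9, so R_B^{BC} = 114.5 kN and R_C = 140 − 114.5 = 25.53 kN.

R_C = 25.53 kN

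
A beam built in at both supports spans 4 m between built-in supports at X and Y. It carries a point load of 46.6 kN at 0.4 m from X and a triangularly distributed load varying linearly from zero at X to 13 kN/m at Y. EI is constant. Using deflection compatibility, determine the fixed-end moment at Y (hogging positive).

Take the two fixed-end moments M_X, M_Y as redundants; the released structure is the simple span XY.
End rotations of the released simple span under the applied load (×1/EI):
  at X: point load 46.6 at a = 0.4: Pab(L + b)/(6LEI) = 21.25/EI
  at Y: point load 46.6 at a = 0.4: Pab(L + a)/(6LEI) = 12.3/EI
  at X: triangular load, peak 13: 7w₀L³/(360EI) = 16.18/EI
  at Y: triangular load, peak 13: w₀L³/(45EI) = 18.49/EI
  θ_X0 = 37.43/EI,  θ_Y0 = 30.79/EI
Flexibility coefficients: a unit moment at one end gives L/(3EI) there and L/(6EI) at the far end, so f₁₁ = f₂₂ = 1.333/EI and f₁₂ = f₂₁ = 0.6667/EI.
Compatibility — zero rotation at each built-in end:
  1.333 M_X + 0.6667 M_Y = 37.43
  0.6667 M_X + 1.333 M_Y = 30.79
Solving the pair gives M_X = 22.03 kN·m and M_Y = 12.08 kN·m (hogging).

M_Y = 12.08 kN·m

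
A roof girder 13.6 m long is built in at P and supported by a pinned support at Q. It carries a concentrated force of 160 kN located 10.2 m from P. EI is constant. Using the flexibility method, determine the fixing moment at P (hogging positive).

M_P = 255 kN·m

Take the reaction at Q as the redundant and release it; the primary structure is a cantilever fixed at P.
Primary-structure tip deflection at Q by superposition:
  point load 160 at a = 10.2: Pa²(3L − a)/(6EI) = 84897/EI
Tip deflection under a unit load at Q: L³/(3EI) = 838.5/EI.
The prop prevents deflection at Q: R_Q = δ_0/δ_{QQ} = 84897/838.5 = 101.2 kN.
Moment equilibrium about P: M_P = Σ(load moments about P) − R_Q·L = 1632 − 101.2×13.6 = 255 kN·m.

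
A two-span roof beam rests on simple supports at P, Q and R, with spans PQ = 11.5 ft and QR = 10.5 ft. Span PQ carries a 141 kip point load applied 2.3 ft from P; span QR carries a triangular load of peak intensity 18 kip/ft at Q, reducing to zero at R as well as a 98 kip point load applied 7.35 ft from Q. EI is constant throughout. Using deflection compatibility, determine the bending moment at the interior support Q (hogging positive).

Take M_Q as the redundant. Released structure: two simple spans PQ and QR with a hinge at Q.
End slopes at the hinge Q, treating each span as simply supported:
  span PQ: point load 141 at a = 2.3: Pab(L + a)/(6LEI) = 596.7/EI
  span QR: triangular load, peak 18: w₀L³/(45EI) = 463.1/EI
  span QR: point load 98 at a = 7.35: Pab(L + b)/(6LEI) = 491.6/EI
  relative rotation θ_0 = (596.7 + 954.7)/EI = 1551/EI
A unit hogging moment at Q produces rotation L₁/(3EI) + L₂/(3EI) = 7.333/EI.
Compatibility: M_Q·(L₁+L₂)/(3EI) = θ_0, giving M_Q = 211.6 kip·ft (hogging).

M_Q = 211.6 kip·ft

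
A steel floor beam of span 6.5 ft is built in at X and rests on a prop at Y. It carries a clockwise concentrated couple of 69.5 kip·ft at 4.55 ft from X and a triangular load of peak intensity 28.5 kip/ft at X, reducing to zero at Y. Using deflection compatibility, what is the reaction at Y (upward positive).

R_Y = 33.12 kip

Release the roller at Y. Primary structure: cantilever fixed at X.
Primary-structure tip deflection at Y by superposition:
  clockwise couple 69.5 at a = 4.55: M₀a(2L − a)/(2EI) = 1336/EI
  triangular load, peak 28.5 at the fixed end: w₀L⁴/(30EI) = 1696/EI
  δ_0 = 3032/EI
Tip deflection under a unit load at Y: L³/(3EI) = 91.54/EI.
The prop prevents deflection at Y: R_Y = δ_0/δ_{YY} = 3032/91.54 = 33.12 kip.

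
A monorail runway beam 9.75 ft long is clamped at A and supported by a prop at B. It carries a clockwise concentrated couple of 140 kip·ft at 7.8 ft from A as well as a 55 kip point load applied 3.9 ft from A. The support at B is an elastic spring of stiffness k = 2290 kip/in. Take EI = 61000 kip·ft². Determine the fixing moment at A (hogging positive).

Release the roller at B. Primary structure: cantilever fixed at A.
Free-end deflection of the primary structure under the applied loading (downward +):
  clockwise couple 140 at a = 7.8: M₀a(2L − a)/(2EI) = 6388/EI
  point load 55 at a = 3.9: Pa²(3L − a)/(6EI) = 3534/EI
  δ_0 = 9923/EI
Tip deflection under a unit load at B: L³/(3EI) = 309/EI.
With EI = 61000 kip·ft²: δ_0 = 0.16267 ft and δ_{BB} = 0.005065 ft/kip.
Compatibility — the spring shortens by R_B/k under the reaction it provides: δ_0 − R_B·δ_{BB} = R_B/k. With 1/k = 1/(2290×12) ft/kip = 0.000036 ft/kip, R_B = δ_0 / (δ_{BB} + 1/k) = 0.16267 / (0.005065 + 0.000036) = 31.89 kip.
Moment equilibrium about A: M_A = Σ(load moments about A) − R_B·L = 354.5 − 31.89×9.75 = 43.59 kip·ft.

M_A = 43.59 kip·ft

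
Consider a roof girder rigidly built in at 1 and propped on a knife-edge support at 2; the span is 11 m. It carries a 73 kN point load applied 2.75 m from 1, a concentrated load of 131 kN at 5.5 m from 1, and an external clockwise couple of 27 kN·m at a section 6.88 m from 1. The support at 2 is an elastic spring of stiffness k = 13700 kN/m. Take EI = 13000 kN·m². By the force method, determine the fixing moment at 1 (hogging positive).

Take the reaction at 2 as the redundant and release it; the primary structure is a cantilever fixed at 1.
Free-end deflection of the primary structure under the applied loading (downward +):
  point load 73 at a = 2.75: Pa²(3L − a)/(6EI) = 2783/EI
  point load 131 at a = 5.5: Pa²(3L − a)/(6EI) = 18163/EI
  clockwise couple 27 at a = 6.88: M₀a(2L − a)/(2EI) = 1404/EI
  δ_0 = 22350/EI
Tip deflection under a unit load at 2: L³/(3EI) = 443.7/EI.
With EI = 13000 kN·m²: δ_0 = 1.7193 m and δ_{22} = 0.034128 m/kN.
Compatibility — the spring shortens by R_2/k under the reaction it provides: δ_0 − R_2·δ_{22} = R_2/k. With 1/k = 0.000073 m/kN, R_2 = δ_0 / (δ_{22} + 1/k) = 1.7193 / (0.034128 + 0.000073) = 50.27 kN.
Moment equilibrium about 1: M_1 = Σ(load moments about 1) − R_2·L = 948.2 − 50.27×11 = 395.3 kN·m.

M_1 = 395.3 kN·m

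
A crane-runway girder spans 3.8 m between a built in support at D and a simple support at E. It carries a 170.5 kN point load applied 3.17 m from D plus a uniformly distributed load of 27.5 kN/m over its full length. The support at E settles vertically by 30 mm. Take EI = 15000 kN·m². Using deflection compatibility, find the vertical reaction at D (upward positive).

Choose R_E as the redundant. The primary structure is the cantilever fixed at D.
Free-end deflection of the primary structure under the applied loading (downward +):
  point load 170.5 at a = 3.17: Pa²(3L − a)/(6EI) = 2350/EI
  UDL 27.5: wL⁴/(8EI) = 716.8/EI
  δ_0 = 3067/EI
Tip deflection under a unit load at E: L³/(3EI) = 18.29/EI.
With EI = 15000 kN·m²: δ_0 = 0.20446 m and δ_{EE} = 0.001219 m/kN.
Compatibility — the beam at E must follow the support down by 0.03 m: δ_0 − R_E·δ_{EE} = 0.03, so R_E = (0.20446 − 0.03)/0.001219 = 143.1 kN.
Vertical equilibrium: R_D = ΣP − R_E = 275 − 143.1 = 131.9 kN.

R_D = 131.9 kN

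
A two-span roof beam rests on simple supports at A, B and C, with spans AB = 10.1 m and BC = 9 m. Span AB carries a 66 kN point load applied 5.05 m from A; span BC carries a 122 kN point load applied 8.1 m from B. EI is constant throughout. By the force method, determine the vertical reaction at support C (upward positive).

R_C = 99.61 kN

Insert a hinge at B; M_B is the redundant, and each span becomes simply supported.
End slopes at the hinge B, treating each span as simply supported:
  span AB: point load 66 at a = 5.05: Pab(L + a)/(6LEI) = 420.8/EI
  span BC: point load 122 at a = 8.1: Pab(L + b)/(6LEI) = 163.1/EI
  relative rotation θ_0 = (420.8 + 163.1)/EI = 583.8/EI
A unit hogging moment at B produces rotation L₁/(3EI) + L₂/(3EI) = 6.367/EI.
Slope continuity at B: θ_0 = M_B·6.367/EI, so M_B = 583.8/6.367 = 91.7 kN·m (hogging).
Span BC, ΣM about C: R_B^{BC}·9 = 109.8 + 91.7, so R_B^{BC} = 22.39 kN and R_C = 122 − 22.39 = 99.61 kN.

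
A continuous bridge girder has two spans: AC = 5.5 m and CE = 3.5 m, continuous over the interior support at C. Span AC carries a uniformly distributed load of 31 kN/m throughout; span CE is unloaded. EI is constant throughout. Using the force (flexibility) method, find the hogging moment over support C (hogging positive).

Take M_C as the redundant. Released structure: two simple spans AC and CE with a hinge at C.
Discontinuity in slope at C on the released structure — sum the simple-span end rotations:
  span AC: UDL 31: wL³/(24EI) = 214.9/EI
  relative rotation θ_0 = (214.9 + 0)/EI = 214.9/EI
A unit hogging moment at C produces rotation L₁/(3EI) + L₂/(3EI) = 3/EI.
Compatibility: M_C·(L₁+L₂)/(3EI) = θ_0, giving M_C = 71.63 kN·m (hogging).

M_C = 71.63 kN·m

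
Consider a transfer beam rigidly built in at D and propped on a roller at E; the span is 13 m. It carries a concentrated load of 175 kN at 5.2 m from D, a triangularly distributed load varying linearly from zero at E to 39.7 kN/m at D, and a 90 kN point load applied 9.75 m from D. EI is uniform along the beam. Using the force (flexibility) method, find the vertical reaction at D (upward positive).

Release the roller at E. Primary structure: cantilever fixed at D.
Primary-structure tip deflection at E by superposition:
  point load 175 at a = 5.2: Pa²(3L − a)/(6EI) = 26657/EI
  triangular load, peak 39.7 at the fixed end: w₀L⁴/(30EI) = 37796/EI
  point load 90 at a = 9.75: Pa²(3L − a)/(6EI) = 41709/EI
  δ_0 = 106161/EI
Tip deflection under a unit load at E: L³/(3EI) = 732.3/EI.
The prop prevents deflection at E: R_E = δ_0/δ_{EE} = 106161/732.3 = 145 kN.
Vertical equilibrium: R_D = ΣP − R_E = 523 − 145 = 378.1 kN.

R_D = 378.1 kN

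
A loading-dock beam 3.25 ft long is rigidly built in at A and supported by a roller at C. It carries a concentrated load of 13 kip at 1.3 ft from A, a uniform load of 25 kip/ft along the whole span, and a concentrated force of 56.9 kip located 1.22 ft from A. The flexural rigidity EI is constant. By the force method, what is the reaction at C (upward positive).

Choose R_C as the redundant. The primary structure is the cantilever fixed at A.
Deflection at C on the released cantilever, summing each load's contribution:
  point load 13 at a = 1.3: Pa²(3L − a)/(6EI) = 30.94/EI
  UDL 25: wL⁴/(8EI) = 348.6/EI
  point load 56.9 at a = 1.22: Pa²(3L − a)/(6EI) = 120.4/EI
  δ_0 = 500/EI
Flexibility coefficient — unit upward force at C: δ_{CC} = L³/(3EI) = 11.44/EI.
Compatibility at C: δ_0 − R_C·δ_{CC} = 0, so R_C = 500/11.44 = 43.69 kip.

R_C = 43.69 kip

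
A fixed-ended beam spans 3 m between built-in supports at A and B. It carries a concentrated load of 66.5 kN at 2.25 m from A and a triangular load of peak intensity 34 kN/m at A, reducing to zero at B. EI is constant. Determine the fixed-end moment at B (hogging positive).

M_B = 38.25 kN·m

Take the two fixed-end moments M_A, M_B as redundants; the released structure is the simple span AB.
Simple-span end rotations at A and B under the given loads:
  at A: point load 66.5 at a = 2.25: Pab(L + b)/(6LEI) = 23.38/EI
  at B: point load 66.5 at a = 2.25: Pab(L + a)/(6LEI) = 32.73/EI
  at A: triangular load, peak 34: w₀L³/(45EI) = 20.4/EI
  at B: triangular load, peak 34: 7w₀L³/(360EI) = 17.85/EI
  θ_A0 = 43.78/EI,  θ_B0 = 50.58/EI
Flexibility coefficients: a unit moment at one end gives L/(3EI) there and L/(6EI) at the far end, so f₁₁ = f₂₂ = 1/EI and f₁₂ = f₂₁ = 0.5/EI.
Compatibility — zero rotation at each built-in end:
  1 M_A + 0.5 M_B = 43.78
  0.5 M_A + 1 M_B = 50.58
Solving the pair gives M_A = 24.65 kN·m and M_B = 38.25 kN·m (hogging).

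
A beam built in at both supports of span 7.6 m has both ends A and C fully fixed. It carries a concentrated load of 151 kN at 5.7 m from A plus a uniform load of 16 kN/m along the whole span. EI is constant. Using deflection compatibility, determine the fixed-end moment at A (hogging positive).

M_A = 130.8 kN·m

Take the two fixed-end moments M_A, M_C as redundants; the released structure is the simple span AC.
On the primary (simply-supported) span, the end slopes from the loading are:
  at A: point load 151 at a = 5.7: Pab(L + b)/(6LEI) = 340.7/EI
  at C: point load 151 at a = 5.7: Pab(L + a)/(6LEI) = 477/EI
  at A: UDL 16: wL³/(24EI) = 292.7/EI
  at C: UDL 16: wL³/(24EI) = 292.7/EI
  θ_A0 = 633.3/EI,  θ_C0 = 769.6/EI
Flexibility coefficients: a unit moment at one end gives L/(3EI) there and L/(6EI) at the far end, so f₁₁ = f₂₂ = 2.533/EI and f₁₂ = f₂₁ = 1.267/EI.
Compatibility — zero rotation at each built-in end:
  2.533 M_A + 1.267 M_C = 633.3
  1.267 M_A + 2.533 M_C = 769.6
Solving the pair gives M_A = 130.8 kN·m and M_C = 238.4 kN·m (hogging).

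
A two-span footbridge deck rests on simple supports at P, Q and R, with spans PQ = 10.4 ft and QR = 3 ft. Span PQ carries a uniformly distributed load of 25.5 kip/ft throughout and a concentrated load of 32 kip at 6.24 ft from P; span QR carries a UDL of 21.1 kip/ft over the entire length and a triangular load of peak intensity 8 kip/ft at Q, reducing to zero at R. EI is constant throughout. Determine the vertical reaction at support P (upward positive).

Release continuity at Q by inserting a hinge; the redundant is the internal moment M_Q. The primary structure is two simply-supported spans PQ and QR.
Rotations at Q on the released spans (each span's end-slope, ×1/EI):
  span PQ: UDL 25.5: wL³/(24EI) = 1195/EI
  span PQ: point load 32 at a = 6.24: Pab(L + a)/(6LEI) = 221.5/EI
  span QR: UDL 21.1: wL³/(24EI) = 23.74/EI
  span QR: triangular load, peak 8: w₀L³/(45EI) = 4.8/EI
  relative rotation θ_0 = (1417 + 28.54)/EI = 1445/EI
A unit hogging moment at Q produces rotation L₁/(3EI) + L₂/(3EI) = 4.467/EI.
Slope continuity at Q: θ_0 = M_Q·4.467/EI, so M_Q = 1445/4.467 = 323.6 kip·ft (hogging).
Span PQ, ΣM about P with M_Q applied at Q: R_Q^{PQ}·10.4 = 1579 + 323.6, so R_Q^{PQ} = 182.9 kip and R_P = 297.2 − 182.9 = 114.3 kip.

R_P = 114.3 kip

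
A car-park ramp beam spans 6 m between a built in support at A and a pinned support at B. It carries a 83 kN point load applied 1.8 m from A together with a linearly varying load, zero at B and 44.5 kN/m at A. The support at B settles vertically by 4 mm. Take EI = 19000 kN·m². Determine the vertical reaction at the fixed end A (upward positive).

Remove the prop at B; the released (primary) structure is a cantilever built in at A.
Free-end deflection of the primary structure under the applied loading (downward +):
  point load 83 at a = 1.8: Pa²(3L − a)/(6EI) = 726.1/EI
  triangular load, peak 44.5 at the fixed end: w₀L⁴/(30EI) = 1922/EI
  δ_0 = 2648/EI
Tip deflection under a unit load at B: L³/(3EI) = 72/EI.
With EI = 19000 kN·m²: δ_0 = 0.13939 m and δ_{BB} = 0.003789 m/kN.
Compatibility — the beam at B must follow the support down by 0.004 m: δ_0 − R_B·δ_{BB} = 0.004, so R_B = (0.13939 − 0.004)/0.003789 = 35.73 kN.
Vertical equilibrium: R_A = ΣP − R_B = 216.5 − 35.73 = 180.8 kN.

R_A = 180.8 kN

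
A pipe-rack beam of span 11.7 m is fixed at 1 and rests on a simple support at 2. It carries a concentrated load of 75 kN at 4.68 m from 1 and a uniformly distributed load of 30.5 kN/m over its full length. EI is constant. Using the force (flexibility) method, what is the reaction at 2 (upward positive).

Remove the prop at 2; the released (primary) structure is a cantilever built in at 1.
Deflection at 2 on the released cantilever, summing each load's contribution:
  point load 75 at a = 4.68: Pa²(3L − a)/(6EI) = 8328/EI
  UDL 30.5: wL⁴/(8EI) = 71442/EI
  δ_0 = 79770/EI
Flexibility coefficient — unit upward force at 2: δ_{22} = L³/(3EI) = 533.9/EI.
Compatibility at 2: δ_0 − R_2·δ_{22} = 0, so R_2 = 79770/533.9 = 149.4 kN.

R_2 = 149.4 kN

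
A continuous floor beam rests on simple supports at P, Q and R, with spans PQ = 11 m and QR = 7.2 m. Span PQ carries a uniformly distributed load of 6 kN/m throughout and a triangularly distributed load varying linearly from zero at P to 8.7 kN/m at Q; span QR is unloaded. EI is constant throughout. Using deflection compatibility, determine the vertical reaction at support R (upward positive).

Insert a hinge at Q; M_Q is the redundant, and each span becomes simply supported.
Discontinuity in slope at Q on the released structure — sum the simple-span end rotations:
  span PQ: UDL 6: wL³/(24EI) = 332.8/EI
  span PQ: triangular load, peak 8.7: w₀L³/(45EI) = 257.3/EI
  relative rotation θ_0 = (590.1 + 0)/EI = 590.1/EI
A unit hogging moment at Q produces rotation L₁/(3EI) + L₂/(3EI) = 6.067/EI.
Slope continuity at Q: θ_0 = M_Q·6.067/EI, so M_Q = 590.1/6.067 = 97.27 kN·m (hogging).
Span QR, ΣM about R: R_Q^{QR}·7.2 = 0 + 97.27, so R_Q^{QR} = 13.51 kN and R_R = 0 − 13.51 = -13.51 kN.

R_R = -13.51 kN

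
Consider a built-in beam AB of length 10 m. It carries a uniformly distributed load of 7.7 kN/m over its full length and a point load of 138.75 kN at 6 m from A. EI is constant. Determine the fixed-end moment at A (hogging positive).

M_A = 197.4 kN·m

Release both end moments; the primary structure is a simply-supported span AB with redundants M_A and M_B.
On the primary (simply-supported) span, the end slopes from the loading are:
  at A: UDL 7.7: wL³/(24EI) = 320.8/EI
  at B: UDL 7.7: wL³/(24EI) = 320.8/EI
  at A: point load 138.75 at a = 6: Pab(L + b)/(6LEI) = 777/EI
  at B: point load 138.75 at a = 6: Pab(L + a)/(6LEI) = 888/EI
  θ_A0 = 1098/EI,  θ_B0 = 1209/EI
Flexibility coefficients: a unit moment at one end gives L/(3EI) there and L/(6EI) at the far end, so f₁₁ = f₂₂ = 3.333/EI and f₁₂ = f₂₁ = 1.667/EI.
Compatibility — zero rotation at each built-in end:
  3.333 M_A + 1.667 M_B = 1098
  1.667 M_A + 3.333 M_B = 1209
Solving the pair gives M_A = 197.4 kN·m and M_B = 264 kN·m (hogging).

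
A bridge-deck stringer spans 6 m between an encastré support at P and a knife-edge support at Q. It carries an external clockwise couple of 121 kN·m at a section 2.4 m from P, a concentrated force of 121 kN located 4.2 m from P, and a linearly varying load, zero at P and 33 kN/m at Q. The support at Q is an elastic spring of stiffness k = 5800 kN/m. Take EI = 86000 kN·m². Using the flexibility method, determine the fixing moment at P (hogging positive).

M_P = 318.7 kN·m

Remove the prop at Q; the released (primary) structure is a cantilever built in at P.
Deflection at Q on the released cantilever, summing each load's contribution:
  clockwise couple 121 at a = 2.4: M₀a(2L − a)/(2EI) = 1394/EI
  point load 121 at a = 4.2: Pa²(3L − a)/(6EI) = 4909/EI
  triangular load, peak 33 at the free end: 11w₀L⁴/(120EI) = 3920/EI
  δ_0 = 10224/EI
Flexibility coefficient — unit upward force at Q: δ_{QQ} = L³/(3EI) = 72/EI.
With EI = 86000 kN·m²: δ_0 = 0.11888 m and δ_{QQ} = 0.000837 m/kN.
Compatibility — the spring shortens by R_Q/k under the reaction it provides: δ_0 − R_Q·δ_{QQ} = R_Q/k. With 1/k = 0.000172 m/kN, R_Q = δ_0 / (δ_{QQ} + 1/k) = 0.11888 / (0.000837 + 0.000172) = 117.7 kN.
Moment equilibrium about P: M_P = Σ(load moments about P) − R_Q·L = 1025 − 117.7×6 = 318.7 kN·m.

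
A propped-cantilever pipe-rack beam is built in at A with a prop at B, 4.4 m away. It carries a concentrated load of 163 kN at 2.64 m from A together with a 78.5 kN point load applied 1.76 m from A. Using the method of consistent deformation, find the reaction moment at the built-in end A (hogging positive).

M_A = 186.8 kN·m

Choose R_B as the redundant. The primary structure is the cantilever fixed at A.
Primary-structure tip deflection at B by superposition:
  point load 163 at a = 2.64: Pa²(3L − a)/(6EI) = 1999/EI
  point load 78.5 at a = 1.76: Pa²(3L − a)/(6EI) = 463.6/EI
  δ_0 = 2463/EI
Tip deflection under a unit load at B: L³/(3EI) = 28.39/EI.
Compatibility at B: δ_0 − R_B·δ_{BB} = 0, so R_B = 2463/28.39 = 86.74 kN.
Moment equilibrium about A: M_A = Σ(load moments about A) − R_B·L = 568.5 − 86.74×4.4 = 186.8 kN·m.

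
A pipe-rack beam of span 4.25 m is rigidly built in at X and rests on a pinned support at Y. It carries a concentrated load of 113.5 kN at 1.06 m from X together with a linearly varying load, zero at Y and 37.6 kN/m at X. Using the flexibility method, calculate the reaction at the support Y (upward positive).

Release the roller at Y. Primary structure: cantilever fixed at X.
Primary-structure tip deflection at Y by superposition:
  point load 113.5 at a = 1.06: Pa²(3L − a)/(6EI) = 248.5/EI
  triangular load, peak 37.6 at the fixed end: w₀L⁴/(30EI) = 408.9/EI
  δ_0 = 657.4/EI
Flexibility coefficient — unit upward force at Y: δ_{YY} = L³/(3EI) = 25.59/EI.
The prop prevents deflection at Y: R_Y = δ_0/δ_{YY} = 657.4/25.59 = 25.69 kN.

R_Y = 25.69 kN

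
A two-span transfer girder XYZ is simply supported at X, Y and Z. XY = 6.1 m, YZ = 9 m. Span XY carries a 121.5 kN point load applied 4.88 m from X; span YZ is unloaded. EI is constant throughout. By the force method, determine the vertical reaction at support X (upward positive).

Insert a hinge at Y; M_Y is the redundant, and each span becomes simply supported.
Discontinuity in slope at Y on the released structure — sum the simple-span end rotations:
  span XY: point load 121.5 at a = 4.88: Pab(L + a)/(6LEI) = 217/EI
  relative rotation θ_0 = (217 + 0)/EI = 217/EI
A unit hogging moment at Y produces rotation L₁/(3EI) + L₂/(3EI) = 5.033/EI.
Slope continuity at Y: θ_0 = M_Y·5.033/EI, so M_Y = 217/5.033 = 43.11 kN·m (hogging).
Span XY, ΣM about X with M_Y applied at Y: R_Y^{XY}·6.1 = 592.9 + 43.11, so R_Y^{XY} = 104.3 kN and R_X = 121.5 − 104.3 = 17.23 kN.

R_X = 17.23 kN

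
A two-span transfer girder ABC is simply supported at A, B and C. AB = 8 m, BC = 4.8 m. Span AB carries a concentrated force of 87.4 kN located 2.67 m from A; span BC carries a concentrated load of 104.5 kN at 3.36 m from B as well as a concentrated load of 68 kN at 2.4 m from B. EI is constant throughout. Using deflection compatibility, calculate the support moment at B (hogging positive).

Release continuity at B by inserting a hinge; the redundant is the internal moment M_B. The primary structure is two simply-supported spans AB and BC.
End slopes at the hinge B, treating each span as simply supported:
  span AB: point load 87.4 at a = 2.67: Pab(L + a)/(6LEI) = 276.5/EI
  span BC: point load 104.5 at a = 3.36: Pab(L + b)/(6LEI) = 109.5/EI
  span BC: point load 68 at a = 2.4: Pab(L + b)/(6LEI) = 97.92/EI
  relative rotation θ_0 = (276.5 + 207.5)/EI = 484/EI
A unit hogging moment at B produces rotation L₁/(3EI) + L₂/(3EI) = 4.267/EI.
Slope continuity at B: θ_0 = M_B·4.267/EI, so M_B = 484/4.267 = 113.4 kN·m (hogging).

M_B = 113.4 kN·m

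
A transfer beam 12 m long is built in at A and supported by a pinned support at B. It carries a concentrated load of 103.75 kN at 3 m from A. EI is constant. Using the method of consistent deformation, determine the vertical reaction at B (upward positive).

R_B = 8.916 kN

Choose R_B as the redundant. The primary structure is the cantilever fixed at A.
Downward deflection at the released point B due to the loads:
  point load 103.75 at a = 3: Pa²(3L − a)/(6EI) = 5136/EI
Flexibility coefficient — unit upward force at B: δ_{BB} = L³/(3EI) = 576/EI.
Compatibility at B: δ_0 − R_B·δ_{BB} = 0, so R_B = 5136/576 = 8.916 kN.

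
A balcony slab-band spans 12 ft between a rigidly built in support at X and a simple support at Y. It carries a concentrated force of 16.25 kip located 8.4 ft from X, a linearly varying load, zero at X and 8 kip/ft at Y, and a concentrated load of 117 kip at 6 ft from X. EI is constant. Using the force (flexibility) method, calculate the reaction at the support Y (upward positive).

R_Y = 72.12 kip

Take the reaction at Y as the redundant and release it; the primary structure is a cantilever fixed at X.
Downward deflection at the released point Y due to the loads:
  point load 16.25 at a = 8.4: Pa²(3L − a)/(6EI) = 5274/EI
  triangular load, peak 8 at the free end: 11w₀L⁴/(120EI) = 15206/EI
  point load 117 at a = 6: Pa²(3L − a)/(6EI) = 21060/EI
  δ_0 = 41541/EI
Tip deflection under a unit load at Y: L³/(3EI) = 576/EI.
Compatibility at Y: δ_0 − R_Y·δ_{YY} = 0, so R_Y = 41541/576 = 72.12 kip.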